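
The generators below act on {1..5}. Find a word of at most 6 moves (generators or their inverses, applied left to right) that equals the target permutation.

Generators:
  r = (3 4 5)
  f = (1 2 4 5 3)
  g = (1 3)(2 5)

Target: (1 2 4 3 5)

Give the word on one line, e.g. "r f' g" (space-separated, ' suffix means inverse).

  after r': (3 5 4)
  after g: (1 3 2 5 4)
  after r': (1 5 3 2 4)
  after g': (1 2 4 3 5)

r' g r' g'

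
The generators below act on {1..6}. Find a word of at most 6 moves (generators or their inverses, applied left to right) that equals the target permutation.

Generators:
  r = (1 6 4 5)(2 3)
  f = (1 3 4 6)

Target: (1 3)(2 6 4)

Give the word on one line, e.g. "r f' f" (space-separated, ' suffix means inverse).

r' f' f' r' f'

  after r': (1 5 4 6)(2 3)
  after f': (1 5 3 2)
  after f': (1 5)(2 6 4 3)
  after r': (1 4 2)
  after f': (1 3)(2 6 4)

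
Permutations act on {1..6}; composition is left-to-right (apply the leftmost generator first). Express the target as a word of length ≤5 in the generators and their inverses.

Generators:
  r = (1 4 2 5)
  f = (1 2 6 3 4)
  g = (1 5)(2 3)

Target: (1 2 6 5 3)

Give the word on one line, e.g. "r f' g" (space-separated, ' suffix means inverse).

g' r f' r

  after g': (1 5)(2 3)
  after r: (2 3 5 4)
  after f': (1 4)(2 6)(3 5)
  after r: (1 2 6 5 3)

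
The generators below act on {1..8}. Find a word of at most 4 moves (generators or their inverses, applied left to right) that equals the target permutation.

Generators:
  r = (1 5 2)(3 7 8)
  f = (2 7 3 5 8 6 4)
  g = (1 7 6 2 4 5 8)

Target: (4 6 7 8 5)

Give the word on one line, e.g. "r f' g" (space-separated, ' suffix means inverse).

g' r' g' f'

  after g': (1 8 5 4 2 6 7)
  after r': (1 7 2 6 3 8)(4 5)
  after g': (2 7 6 3 5)
  after f': (4 6 7 8 5)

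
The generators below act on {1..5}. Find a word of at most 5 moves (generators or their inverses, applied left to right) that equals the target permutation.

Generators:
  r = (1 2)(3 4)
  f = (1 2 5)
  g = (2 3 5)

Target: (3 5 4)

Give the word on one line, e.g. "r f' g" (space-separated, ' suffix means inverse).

  after g': (2 5 3)
  after f: (1 2)(3 5)
  after r: (3 5 4)

g' f r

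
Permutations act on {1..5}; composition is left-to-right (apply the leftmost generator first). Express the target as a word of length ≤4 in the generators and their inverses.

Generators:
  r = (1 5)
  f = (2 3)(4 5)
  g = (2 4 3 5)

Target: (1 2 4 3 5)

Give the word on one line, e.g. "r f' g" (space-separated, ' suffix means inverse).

  after r: (1 5)
  after f': (1 4 5)(2 3)
  after g': (1 2 4 3 5)

r f' g'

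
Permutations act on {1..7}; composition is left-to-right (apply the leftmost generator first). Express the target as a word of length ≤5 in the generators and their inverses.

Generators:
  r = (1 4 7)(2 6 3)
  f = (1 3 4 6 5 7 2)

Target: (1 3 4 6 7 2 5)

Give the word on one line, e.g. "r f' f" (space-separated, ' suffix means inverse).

  after r: (1 4 7)(2 6 3)
  after f: (1 6 4 2 5 7 3)
  after r: (1 3 4 6 7 2 5)

r f r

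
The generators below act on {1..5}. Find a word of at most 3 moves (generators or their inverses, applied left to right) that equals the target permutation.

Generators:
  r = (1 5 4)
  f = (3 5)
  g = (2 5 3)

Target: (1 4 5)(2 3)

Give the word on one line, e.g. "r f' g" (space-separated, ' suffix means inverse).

r' g f

  after r': (1 4 5)
  after g: (1 4 3 2 5)
  after f: (1 4 5)(2 3)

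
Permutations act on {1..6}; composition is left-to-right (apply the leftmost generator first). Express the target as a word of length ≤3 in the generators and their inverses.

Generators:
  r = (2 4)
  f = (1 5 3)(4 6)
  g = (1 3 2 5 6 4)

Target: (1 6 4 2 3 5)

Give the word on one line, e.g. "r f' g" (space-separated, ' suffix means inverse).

  after g: (1 3 2 5 6 4)
  after f': (1 5 4 3 2)
  after g: (1 6 4 2 3 5)

g f' g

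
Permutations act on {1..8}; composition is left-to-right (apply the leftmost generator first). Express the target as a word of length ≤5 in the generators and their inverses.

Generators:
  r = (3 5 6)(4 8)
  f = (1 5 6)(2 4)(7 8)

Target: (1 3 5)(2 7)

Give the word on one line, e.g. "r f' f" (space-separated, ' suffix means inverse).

  after r': (3 6 5)(4 8)
  after r': (3 5 6)
  after f': (1 6 3)(2 4)(7 8)
  after r: (1 3)(2 8 7 4)(5 6)
  after f: (1 3 5)(2 7)

r' r' f' r f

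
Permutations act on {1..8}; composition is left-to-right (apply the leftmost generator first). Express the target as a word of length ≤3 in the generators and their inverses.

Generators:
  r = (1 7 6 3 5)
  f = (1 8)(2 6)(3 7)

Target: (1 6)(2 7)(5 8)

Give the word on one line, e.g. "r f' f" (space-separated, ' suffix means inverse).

r f' r'

  after r: (1 7 6 3 5)
  after f': (1 3 5 8)(2 6 7)
  after r': (1 6)(2 7)(5 8)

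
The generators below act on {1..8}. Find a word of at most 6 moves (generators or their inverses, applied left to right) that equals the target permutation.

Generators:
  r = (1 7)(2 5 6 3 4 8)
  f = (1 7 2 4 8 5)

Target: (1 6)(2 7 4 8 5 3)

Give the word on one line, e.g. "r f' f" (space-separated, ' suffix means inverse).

f' r' f r' r'

  after f': (1 5 8 4 2 7)
  after r': (1 2)(3 6 5 4 8)
  after f: (1 4 5 8 3 6)(2 7)
  after r': (1 3 5 4 2)(6 7 8)
  after r': (1 6)(2 7 4 8 5 3)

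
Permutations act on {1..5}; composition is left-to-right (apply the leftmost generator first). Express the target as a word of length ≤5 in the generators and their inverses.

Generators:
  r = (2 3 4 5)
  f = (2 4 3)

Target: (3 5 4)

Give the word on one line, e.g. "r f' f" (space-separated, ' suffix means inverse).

r f' r' f

  after r: (2 3 4 5)
  after f': (2 4 5 3)
  after r': (2 3 5)
  after f: (3 5 4)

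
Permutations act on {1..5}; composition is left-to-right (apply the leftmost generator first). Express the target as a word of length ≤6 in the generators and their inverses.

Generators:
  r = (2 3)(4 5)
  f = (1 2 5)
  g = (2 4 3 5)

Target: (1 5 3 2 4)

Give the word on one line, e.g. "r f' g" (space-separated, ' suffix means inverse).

f g' f' g'

  after f: (1 2 5)
  after g': (1 5)(2 3 4)
  after f': (1 2 3 4)
  after g': (1 5 3 2 4)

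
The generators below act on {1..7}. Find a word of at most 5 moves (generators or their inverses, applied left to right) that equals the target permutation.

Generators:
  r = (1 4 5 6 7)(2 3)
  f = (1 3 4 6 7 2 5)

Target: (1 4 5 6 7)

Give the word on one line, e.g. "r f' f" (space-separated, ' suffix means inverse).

r' r' r' r'

  after r': (1 7 6 5 4)(2 3)
  after r': (1 6 4 7 5)
  after r': (1 5 7 4 6)(2 3)
  after r': (1 4 5 6 7)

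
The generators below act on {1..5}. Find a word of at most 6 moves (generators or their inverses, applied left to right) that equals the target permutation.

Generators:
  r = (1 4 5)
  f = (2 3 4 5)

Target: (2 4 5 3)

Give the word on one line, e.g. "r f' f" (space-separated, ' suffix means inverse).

  after r: (1 4 5)
  after r: (1 5 4)
  after f': (1 4)(2 5 3)
  after r: (1 5 3 2)
  after r: (2 4 5 3)

r r f' r r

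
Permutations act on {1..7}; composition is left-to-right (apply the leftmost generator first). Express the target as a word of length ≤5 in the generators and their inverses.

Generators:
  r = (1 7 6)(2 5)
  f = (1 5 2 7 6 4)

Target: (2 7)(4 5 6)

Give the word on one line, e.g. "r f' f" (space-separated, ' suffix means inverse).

  after r': (1 6 7)(2 5)
  after f: (1 4)(5 7)
  after f: (2 7)(4 5 6)

r' f f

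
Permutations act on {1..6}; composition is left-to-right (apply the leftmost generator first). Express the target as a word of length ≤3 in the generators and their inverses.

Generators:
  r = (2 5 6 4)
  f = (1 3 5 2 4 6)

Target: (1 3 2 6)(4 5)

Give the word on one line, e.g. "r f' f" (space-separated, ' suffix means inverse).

  after f: (1 3 5 2 4 6)
  after r': (1 3 2 6)(4 5)

f r'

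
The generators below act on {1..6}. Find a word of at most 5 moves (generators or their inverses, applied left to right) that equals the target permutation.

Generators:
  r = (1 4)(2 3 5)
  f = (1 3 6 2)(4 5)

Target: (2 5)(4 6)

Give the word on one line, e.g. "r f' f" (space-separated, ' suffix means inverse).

  after r: (1 4)(2 3 5)
  after f: (1 5)(2 6)(3 4)
  after f: (1 4 6)(3 5)
  after r': (2 5)(4 6)

r f f r'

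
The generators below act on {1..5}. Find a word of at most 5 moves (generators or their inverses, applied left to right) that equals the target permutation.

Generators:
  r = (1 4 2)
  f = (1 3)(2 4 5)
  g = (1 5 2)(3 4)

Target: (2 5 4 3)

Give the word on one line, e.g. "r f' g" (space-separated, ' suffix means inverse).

g' f' r g'

  after g': (1 2 5)(3 4)
  after f': (1 5 3 2 4)
  after r: (1 5 3)
  after g': (2 5 4 3)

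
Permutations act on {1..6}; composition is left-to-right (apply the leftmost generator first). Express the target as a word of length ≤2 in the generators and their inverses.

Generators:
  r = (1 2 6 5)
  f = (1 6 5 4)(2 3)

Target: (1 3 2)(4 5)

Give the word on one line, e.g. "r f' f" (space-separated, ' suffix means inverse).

r f'

  after r: (1 2 6 5)
  after f': (1 3 2)(4 5)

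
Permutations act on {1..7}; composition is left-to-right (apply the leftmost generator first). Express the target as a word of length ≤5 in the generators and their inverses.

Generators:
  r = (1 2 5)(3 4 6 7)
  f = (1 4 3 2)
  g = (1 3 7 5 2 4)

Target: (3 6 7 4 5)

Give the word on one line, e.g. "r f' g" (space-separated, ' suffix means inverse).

  after r: (1 2 5)(3 4 6 7)
  after r: (1 5 2)(3 6)(4 7)
  after g: (1 2 3 6 7)(4 5)
  after f: (3 6 7 4 5)

r r g f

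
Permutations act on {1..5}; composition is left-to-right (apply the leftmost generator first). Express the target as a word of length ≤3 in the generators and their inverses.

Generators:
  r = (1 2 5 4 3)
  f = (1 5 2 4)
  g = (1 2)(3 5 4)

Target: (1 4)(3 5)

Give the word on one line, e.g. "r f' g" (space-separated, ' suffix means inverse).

  after r: (1 2 5 4 3)
  after g: (2 4 5 3)
  after f': (1 4)(3 5)

r g f'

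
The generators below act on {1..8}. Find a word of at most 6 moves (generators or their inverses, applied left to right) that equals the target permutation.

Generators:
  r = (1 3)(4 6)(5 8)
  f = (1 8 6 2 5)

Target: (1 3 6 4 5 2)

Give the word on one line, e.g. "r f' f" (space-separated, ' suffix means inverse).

r f' f' f'

  after r: (1 3)(4 6)(5 8)
  after f': (1 3 5)(2 6 4 8)
  after f': (1 3 2 8 6 4)
  after f': (1 3 6 4 5 2)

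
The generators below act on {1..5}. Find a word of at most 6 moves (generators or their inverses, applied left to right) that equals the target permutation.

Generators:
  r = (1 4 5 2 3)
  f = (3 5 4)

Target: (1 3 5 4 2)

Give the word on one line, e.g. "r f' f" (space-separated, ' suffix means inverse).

r f' r' f

  after r: (1 4 5 2 3)
  after f': (1 5 2 4 3)
  after r': (1 4 2)
  after f: (1 3 5 4 2)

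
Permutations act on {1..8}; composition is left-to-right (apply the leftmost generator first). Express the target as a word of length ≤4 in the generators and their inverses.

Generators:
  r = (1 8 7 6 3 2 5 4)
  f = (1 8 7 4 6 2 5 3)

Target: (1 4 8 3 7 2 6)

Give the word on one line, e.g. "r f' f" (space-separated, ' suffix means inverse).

r f r f'

  after r: (1 8 7 6 3 2 5 4)
  after f: (1 7 2 3 5 6)(4 8)
  after r: (1 6 8)(3 4 7 5)
  after f': (1 4 8 3 7 2 6)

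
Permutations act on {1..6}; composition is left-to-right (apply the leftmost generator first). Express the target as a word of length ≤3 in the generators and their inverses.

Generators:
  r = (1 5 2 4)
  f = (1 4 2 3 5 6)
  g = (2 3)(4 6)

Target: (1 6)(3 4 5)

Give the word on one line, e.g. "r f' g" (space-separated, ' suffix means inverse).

  after g': (2 3)(4 6)
  after f': (1 6)(3 4 5)

g' f'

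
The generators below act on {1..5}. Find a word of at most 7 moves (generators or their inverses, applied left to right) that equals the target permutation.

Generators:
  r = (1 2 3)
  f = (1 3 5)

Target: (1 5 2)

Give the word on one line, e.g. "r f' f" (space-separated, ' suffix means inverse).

r f f r' f'

  after r: (1 2 3)
  after f: (1 2 5)
  after f: (1 2)(3 5)
  after r': (2 3 5)
  after f': (1 5 2)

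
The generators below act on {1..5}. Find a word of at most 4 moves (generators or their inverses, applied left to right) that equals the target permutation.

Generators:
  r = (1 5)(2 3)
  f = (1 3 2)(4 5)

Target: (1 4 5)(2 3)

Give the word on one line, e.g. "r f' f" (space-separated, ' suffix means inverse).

  after r: (1 5)(2 3)
  after f': (1 4 5 2)
  after f': (1 5 3)
  after f': (1 4 5)(2 3)

r f' f' f'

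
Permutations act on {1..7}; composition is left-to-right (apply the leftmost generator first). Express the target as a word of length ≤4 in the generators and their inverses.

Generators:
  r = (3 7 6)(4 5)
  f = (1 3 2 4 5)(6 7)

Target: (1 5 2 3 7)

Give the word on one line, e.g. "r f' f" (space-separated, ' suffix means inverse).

  after r': (3 6 7)(4 5)
  after f': (1 5 2 3 7)

r' f'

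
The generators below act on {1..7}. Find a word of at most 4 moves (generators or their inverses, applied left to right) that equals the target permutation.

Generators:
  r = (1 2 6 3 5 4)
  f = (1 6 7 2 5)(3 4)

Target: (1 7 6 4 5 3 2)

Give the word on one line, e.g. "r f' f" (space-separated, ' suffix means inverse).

  after r: (1 2 6 3 5 4)
  after f': (1 7 6 4 5 3 2)

r f'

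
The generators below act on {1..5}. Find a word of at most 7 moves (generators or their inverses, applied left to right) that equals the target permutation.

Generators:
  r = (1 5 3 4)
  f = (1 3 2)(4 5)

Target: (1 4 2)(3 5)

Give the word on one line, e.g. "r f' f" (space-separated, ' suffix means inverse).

r f f r' r'

  after r: (1 5 3 4)
  after f: (1 4 3 5 2)
  after f: (1 5)(2 3 4)
  after r': (2 5 4)
  after r': (1 4 2)(3 5)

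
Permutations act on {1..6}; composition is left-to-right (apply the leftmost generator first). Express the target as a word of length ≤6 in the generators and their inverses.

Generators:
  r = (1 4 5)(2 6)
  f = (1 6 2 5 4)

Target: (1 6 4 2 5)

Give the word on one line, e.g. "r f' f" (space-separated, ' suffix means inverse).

f' r' f r' f'

  after f': (1 4 5 2 6)
  after r': (5 6)
  after f: (1 6 4)(2 5)
  after r': (1 2 4 5 6)
  after f': (1 6 4 2 5)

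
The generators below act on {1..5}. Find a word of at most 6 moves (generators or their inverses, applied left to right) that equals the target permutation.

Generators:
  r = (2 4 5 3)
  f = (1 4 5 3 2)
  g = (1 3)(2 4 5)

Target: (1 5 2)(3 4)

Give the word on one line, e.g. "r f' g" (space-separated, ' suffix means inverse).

  after g: (1 3)(2 4 5)
  after g: (2 5 4)
  after f: (1 4)(2 3)
  after g: (1 5 2)(3 4)

g g f g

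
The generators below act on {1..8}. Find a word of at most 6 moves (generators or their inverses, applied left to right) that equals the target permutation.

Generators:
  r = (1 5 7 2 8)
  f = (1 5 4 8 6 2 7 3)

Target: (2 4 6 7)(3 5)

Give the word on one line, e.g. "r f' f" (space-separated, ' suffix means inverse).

  after r: (1 5 7 2 8)
  after r: (1 7 8 5 2)
  after f: (1 3)(2 5 7 6)(4 8)
  after f: (2 4 6 7)(3 5)

r r f f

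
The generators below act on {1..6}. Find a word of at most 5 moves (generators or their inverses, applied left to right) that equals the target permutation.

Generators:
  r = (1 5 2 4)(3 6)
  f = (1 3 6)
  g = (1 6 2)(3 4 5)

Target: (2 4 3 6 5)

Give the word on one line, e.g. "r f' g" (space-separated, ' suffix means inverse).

f' g' g' f g

  after f': (1 6 3)
  after g': (2 6 5 4 3)
  after g': (1 2)(3 6 4 5)
  after f: (1 2 3)(4 5 6)
  after g: (2 4 3 6 5)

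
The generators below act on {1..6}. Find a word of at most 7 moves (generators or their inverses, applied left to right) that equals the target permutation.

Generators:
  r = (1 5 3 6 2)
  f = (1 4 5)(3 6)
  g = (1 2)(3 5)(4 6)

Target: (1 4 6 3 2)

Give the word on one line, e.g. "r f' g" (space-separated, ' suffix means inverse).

f g' r' f' g'

  after f: (1 4 5)(3 6)
  after g': (1 6 5 2)(3 4)
  after r': (1 3 4 5 6)
  after f': (1 6 5 3)
  after g': (1 4 6 3 2)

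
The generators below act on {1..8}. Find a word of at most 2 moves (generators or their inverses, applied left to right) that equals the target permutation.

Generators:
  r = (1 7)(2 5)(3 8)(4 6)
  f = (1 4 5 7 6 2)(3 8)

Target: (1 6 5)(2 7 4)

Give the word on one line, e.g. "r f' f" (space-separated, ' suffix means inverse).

f r

  after f: (1 4 5 7 6 2)(3 8)
  after r: (1 6 5)(2 7 4)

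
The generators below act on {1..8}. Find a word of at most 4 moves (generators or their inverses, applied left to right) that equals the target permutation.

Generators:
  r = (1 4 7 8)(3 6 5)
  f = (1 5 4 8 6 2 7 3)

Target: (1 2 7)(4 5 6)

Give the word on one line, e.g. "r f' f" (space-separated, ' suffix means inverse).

f r' f r'

  after f: (1 5 4 8 6 2 7 3)
  after r': (1 6 2 4 7 5)(3 8)
  after f: (1 2 8)(3 6 7 4)
  after r': (1 2 7)(4 5 6)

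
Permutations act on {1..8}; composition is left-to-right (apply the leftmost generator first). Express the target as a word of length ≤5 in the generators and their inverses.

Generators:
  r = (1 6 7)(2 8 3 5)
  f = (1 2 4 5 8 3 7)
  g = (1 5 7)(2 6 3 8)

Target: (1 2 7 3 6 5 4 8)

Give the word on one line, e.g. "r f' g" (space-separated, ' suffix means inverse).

  after g': (1 7 5)(2 8 3 6)
  after f: (2 3 6 4 5)(7 8)
  after f: (1 2 7 3 6 5 4 8)

g' f f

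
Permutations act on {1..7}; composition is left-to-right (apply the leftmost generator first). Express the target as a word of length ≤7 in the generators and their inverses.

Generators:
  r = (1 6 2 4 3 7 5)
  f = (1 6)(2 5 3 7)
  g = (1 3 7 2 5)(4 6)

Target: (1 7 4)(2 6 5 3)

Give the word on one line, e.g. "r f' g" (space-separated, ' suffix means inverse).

g' g' f' g f'

  after g': (1 5 2 7 3)(4 6)
  after g': (1 2 3 5 7)
  after f': (1 7 6)(2 5 3)
  after g: (1 2)(3 5 7 4 6)
  after f': (1 7 4)(2 6 5 3)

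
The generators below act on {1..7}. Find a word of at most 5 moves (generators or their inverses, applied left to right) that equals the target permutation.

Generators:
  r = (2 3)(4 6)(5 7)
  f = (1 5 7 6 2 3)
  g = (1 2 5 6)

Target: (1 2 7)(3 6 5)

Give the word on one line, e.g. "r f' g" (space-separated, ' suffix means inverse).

f' f' r' r'

  after f': (1 3 2 6 7 5)
  after f': (1 2 7)(3 6 5)
  after r': (1 3 4 6 7)(2 5)
  after r': (1 2 7)(3 6 5)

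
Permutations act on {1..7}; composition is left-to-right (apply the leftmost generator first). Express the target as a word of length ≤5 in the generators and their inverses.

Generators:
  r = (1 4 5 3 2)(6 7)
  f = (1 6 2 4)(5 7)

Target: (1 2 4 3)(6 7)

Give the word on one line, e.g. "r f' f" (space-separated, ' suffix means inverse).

f r' r' f

  after f: (1 6 2 4)(5 7)
  after r': (1 7 4 2)(3 5 6)
  after r': (1 6 5 7)(3 4)
  after f: (1 2 4 3)(6 7)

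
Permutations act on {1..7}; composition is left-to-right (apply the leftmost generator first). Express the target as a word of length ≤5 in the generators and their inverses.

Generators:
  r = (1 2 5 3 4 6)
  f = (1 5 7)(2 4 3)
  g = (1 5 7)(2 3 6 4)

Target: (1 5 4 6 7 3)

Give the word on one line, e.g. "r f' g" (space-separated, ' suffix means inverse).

  after r: (1 2 5 3 4 6)
  after f: (1 4 6 5 2 7)
  after g: (1 2)(3 6 7 5)
  after r: (1 5 4 6 7 3)

r f g r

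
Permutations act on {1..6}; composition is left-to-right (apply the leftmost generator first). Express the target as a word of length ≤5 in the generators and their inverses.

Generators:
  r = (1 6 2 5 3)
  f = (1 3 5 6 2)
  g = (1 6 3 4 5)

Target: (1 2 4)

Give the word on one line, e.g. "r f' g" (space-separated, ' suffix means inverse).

g r' f' g'

  after g: (1 6 3 4 5)
  after r': (2 6 5 3 4)
  after f': (1 2 5)(3 4 6)
  after g': (1 2 4)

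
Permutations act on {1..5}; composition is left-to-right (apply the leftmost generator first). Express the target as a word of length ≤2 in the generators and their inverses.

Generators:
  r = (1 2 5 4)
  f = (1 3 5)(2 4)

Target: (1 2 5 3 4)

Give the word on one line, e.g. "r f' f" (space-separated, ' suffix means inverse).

f' r'

  after f': (1 5 3)(2 4)
  after r': (1 2 5 3 4)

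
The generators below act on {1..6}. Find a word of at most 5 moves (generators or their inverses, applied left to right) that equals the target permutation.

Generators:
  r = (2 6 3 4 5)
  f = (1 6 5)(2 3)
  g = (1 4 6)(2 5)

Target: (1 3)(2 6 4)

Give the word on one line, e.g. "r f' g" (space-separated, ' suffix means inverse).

g f' r f' r

  after g: (1 4 6)(2 5)
  after f': (1 4)(2 6 5 3)
  after r: (1 5 4)(2 3 6)
  after f': (1 6 3)(4 5)
  after r: (1 3)(2 6 4)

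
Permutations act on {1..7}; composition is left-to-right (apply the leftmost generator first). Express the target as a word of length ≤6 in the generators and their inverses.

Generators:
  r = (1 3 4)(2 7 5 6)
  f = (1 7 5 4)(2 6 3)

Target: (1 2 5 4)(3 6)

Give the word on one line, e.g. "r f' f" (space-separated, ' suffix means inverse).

r' r' f' r

  after r': (1 4 3)(2 6 5 7)
  after r': (1 3 4)(2 5)(6 7)
  after f': (1 6)(2 7)(3 5)
  after r: (1 2 5 4)(3 6)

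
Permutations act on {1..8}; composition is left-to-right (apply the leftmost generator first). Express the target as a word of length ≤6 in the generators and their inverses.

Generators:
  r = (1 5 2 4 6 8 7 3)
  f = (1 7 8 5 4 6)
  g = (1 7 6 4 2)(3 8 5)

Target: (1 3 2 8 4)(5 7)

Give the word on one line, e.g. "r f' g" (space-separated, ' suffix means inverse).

  after g': (1 2 4 6 7)(3 5 8)
  after g': (1 4 7 2 6)(3 8 5)
  after f: (1 6 7 2)(3 5)(4 8)
  after f: (2 7)(3 4 5)(6 8)
  after r': (1 3 2 8 4)(5 7)

g' g' f f r'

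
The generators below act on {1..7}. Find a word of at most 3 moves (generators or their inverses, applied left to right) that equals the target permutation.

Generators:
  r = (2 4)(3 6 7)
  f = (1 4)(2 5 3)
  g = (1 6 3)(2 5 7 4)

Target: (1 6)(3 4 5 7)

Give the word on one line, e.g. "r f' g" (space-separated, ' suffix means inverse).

  after r': (2 4)(3 7 6)
  after g: (1 6)(3 4 5 7)

r' g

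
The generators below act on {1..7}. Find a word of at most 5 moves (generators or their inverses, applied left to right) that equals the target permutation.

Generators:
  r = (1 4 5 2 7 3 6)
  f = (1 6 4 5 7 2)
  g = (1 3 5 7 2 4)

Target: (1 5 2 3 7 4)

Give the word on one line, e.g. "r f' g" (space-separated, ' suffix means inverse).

r' f r

  after r': (1 6 3 7 2 5 4)
  after f: (1 4 6 3 2 7)
  after r: (1 5 2 3 7 4)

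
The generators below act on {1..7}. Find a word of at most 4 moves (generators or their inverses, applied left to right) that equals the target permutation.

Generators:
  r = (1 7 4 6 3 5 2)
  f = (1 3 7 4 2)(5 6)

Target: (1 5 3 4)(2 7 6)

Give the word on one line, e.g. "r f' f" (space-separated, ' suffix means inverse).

f r

  after f: (1 3 7 4 2)(5 6)
  after r: (1 5 3 4)(2 7 6)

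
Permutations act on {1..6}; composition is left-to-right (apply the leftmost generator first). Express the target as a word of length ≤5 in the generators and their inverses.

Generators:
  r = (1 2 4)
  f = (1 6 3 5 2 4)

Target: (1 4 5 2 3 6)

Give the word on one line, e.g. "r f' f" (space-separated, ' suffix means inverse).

  after f: (1 6 3 5 2 4)
  after r': (1 6 3 5)
  after f': (2 5 4)
  after f': (1 4 5 2 3 6)

f r' f' f'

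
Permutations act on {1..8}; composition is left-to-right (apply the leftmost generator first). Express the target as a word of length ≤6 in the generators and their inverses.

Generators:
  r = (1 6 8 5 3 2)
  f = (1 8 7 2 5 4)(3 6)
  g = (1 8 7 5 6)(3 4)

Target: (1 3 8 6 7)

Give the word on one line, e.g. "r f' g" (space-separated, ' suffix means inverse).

f f r f r'

  after f: (1 8 7 2 5 4)(3 6)
  after f: (1 7 5)(2 4 8)
  after r: (1 7 3 2 4 5 6 8)
  after f: (1 2)(3 5)(6 7)
  after r': (1 3 8 6 7)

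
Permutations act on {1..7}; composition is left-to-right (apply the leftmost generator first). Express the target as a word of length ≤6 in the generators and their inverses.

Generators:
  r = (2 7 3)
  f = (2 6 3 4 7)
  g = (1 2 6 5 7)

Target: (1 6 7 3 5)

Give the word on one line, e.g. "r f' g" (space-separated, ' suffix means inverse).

  after r': (2 3 7)
  after r': (2 7 3)
  after g: (1 2)(3 6 5 7)
  after g: (1 6 7 3 5)

r' r' g g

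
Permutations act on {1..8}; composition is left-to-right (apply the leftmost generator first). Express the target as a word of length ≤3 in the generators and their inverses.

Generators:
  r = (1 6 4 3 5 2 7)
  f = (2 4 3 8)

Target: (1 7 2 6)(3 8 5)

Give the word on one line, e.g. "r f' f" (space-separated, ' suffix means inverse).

  after f: (2 4 3 8)
  after r': (1 7 2 6)(3 8 5)

f r'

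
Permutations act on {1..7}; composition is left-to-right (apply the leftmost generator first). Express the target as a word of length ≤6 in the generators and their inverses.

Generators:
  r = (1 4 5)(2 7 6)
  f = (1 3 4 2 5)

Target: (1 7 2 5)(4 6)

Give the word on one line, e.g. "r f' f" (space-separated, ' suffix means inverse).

f r f f r

  after f: (1 3 4 2 5)
  after r: (1 3 5 4 7 6 2)
  after f: (1 4 7 6 5 2 3)
  after f: (1 2 4 7 6)
  after r: (1 7 2 5)(4 6)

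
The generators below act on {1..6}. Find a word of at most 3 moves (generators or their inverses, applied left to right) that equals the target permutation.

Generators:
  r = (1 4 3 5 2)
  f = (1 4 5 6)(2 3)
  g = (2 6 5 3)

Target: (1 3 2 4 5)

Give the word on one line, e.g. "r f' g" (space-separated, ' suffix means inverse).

r r

  after r: (1 4 3 5 2)
  after r: (1 3 2 4 5)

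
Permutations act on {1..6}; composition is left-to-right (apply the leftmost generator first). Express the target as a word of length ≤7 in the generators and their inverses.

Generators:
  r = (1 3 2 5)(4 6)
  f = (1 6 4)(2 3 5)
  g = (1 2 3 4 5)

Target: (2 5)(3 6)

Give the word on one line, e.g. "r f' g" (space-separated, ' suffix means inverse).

  after g': (1 5 4 3 2)
  after r': (1 2 5 6 4)
  after f: (1 3 5 4 6)
  after g: (1 4 6 2 3)
  after f: (2 5)(3 6)

g' r' f g f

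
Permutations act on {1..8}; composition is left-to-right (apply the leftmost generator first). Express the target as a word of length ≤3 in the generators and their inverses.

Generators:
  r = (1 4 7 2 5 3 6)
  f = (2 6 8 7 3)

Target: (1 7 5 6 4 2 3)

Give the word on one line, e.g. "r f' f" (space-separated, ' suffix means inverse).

  after r: (1 4 7 2 5 3 6)
  after r: (1 7 5 6 4 2 3)

r r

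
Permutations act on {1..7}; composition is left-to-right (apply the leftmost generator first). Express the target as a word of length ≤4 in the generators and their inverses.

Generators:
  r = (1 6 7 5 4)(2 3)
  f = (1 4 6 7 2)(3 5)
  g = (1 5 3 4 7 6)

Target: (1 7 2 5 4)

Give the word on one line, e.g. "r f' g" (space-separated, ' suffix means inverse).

f g

  after f: (1 4 6 7 2)(3 5)
  after g: (1 7 2 5 4)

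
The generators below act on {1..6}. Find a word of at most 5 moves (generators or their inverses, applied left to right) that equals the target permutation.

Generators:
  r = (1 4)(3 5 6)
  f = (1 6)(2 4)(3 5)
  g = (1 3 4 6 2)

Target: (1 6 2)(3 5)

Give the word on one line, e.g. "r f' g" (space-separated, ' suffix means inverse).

  after r': (1 4)(3 6 5)
  after f': (1 2 4 6 3)
  after g: (2 6 4)
  after f: (1 6 2)(3 5)

r' f' g f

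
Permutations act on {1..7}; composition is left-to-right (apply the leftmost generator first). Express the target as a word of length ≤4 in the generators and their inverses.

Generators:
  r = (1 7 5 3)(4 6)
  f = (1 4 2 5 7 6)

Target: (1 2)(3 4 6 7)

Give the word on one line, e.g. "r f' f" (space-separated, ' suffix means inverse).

  after f': (1 6 7 5 2 4)
  after r: (1 4 7 3)(2 6 5)
  after f: (1 2)(3 4 6 7)

f' r f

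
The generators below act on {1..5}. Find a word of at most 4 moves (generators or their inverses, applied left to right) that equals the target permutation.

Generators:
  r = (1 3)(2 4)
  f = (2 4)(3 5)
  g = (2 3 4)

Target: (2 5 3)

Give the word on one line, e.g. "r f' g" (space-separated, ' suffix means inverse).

g f'

  after g: (2 3 4)
  after f': (2 5 3)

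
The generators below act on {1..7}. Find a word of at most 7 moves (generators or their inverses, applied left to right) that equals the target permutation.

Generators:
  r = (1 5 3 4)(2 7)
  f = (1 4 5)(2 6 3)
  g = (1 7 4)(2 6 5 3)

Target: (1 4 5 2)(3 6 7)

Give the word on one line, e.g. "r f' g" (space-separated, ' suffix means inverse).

  after g': (1 4 7)(2 3 5 6)
  after r': (1 3)(2 5 6 7 4)
  after g: (1 2 3 7)(4 6)
  after r: (1 7 5 3 2 4 6)
  after g: (1 4 5 2)(3 6 7)

g' r' g r g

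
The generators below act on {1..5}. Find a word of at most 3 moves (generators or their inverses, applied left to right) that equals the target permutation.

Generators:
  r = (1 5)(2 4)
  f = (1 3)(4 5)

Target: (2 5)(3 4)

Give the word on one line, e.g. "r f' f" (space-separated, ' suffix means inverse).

  after f': (1 3)(4 5)
  after r': (1 3 5 2 4)
  after f: (2 5)(3 4)

f' r' f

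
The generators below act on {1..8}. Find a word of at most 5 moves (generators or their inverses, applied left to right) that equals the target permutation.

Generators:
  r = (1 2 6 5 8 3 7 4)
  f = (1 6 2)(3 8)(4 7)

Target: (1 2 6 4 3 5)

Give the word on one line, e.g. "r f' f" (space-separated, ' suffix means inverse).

f' r' f f

  after f': (1 2 6)(3 8)(4 7)
  after r': (3 5 6 4)
  after f: (1 6 7 4 8 3 5 2)
  after f: (1 2 6 4 3 5)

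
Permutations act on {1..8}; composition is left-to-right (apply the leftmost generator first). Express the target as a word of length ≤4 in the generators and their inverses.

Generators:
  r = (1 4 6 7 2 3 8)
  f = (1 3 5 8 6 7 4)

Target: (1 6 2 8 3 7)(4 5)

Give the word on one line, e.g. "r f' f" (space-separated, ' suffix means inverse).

r' f f r'

  after r': (1 8 3 2 7 6 4)
  after f: (1 6)(2 4 3)(5 8)
  after f: (1 7 4 5 6 3 2)
  after r': (1 6 2 8 3 7)(4 5)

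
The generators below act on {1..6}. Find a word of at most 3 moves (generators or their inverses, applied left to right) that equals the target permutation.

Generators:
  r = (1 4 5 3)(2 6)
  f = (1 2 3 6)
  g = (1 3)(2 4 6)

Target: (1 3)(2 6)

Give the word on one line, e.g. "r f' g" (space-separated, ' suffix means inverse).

f f

  after f: (1 2 3 6)
  after f: (1 3)(2 6)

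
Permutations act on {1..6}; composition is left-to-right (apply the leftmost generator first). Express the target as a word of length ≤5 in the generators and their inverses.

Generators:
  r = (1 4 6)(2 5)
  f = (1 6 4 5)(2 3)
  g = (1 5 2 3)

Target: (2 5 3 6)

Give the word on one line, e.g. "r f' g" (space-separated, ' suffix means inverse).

r g r'

  after r: (1 4 6)(2 5)
  after g: (1 4 6 5 3)
  after r': (2 5 3 6)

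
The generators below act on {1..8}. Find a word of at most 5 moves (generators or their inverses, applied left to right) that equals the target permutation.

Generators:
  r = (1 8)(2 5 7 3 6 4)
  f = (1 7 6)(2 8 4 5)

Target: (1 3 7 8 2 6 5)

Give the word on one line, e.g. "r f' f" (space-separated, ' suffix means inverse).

f f r'

  after f: (1 7 6)(2 8 4 5)
  after f: (1 6 7)(2 4)(5 8)
  after r': (1 3 7 8 2 6 5)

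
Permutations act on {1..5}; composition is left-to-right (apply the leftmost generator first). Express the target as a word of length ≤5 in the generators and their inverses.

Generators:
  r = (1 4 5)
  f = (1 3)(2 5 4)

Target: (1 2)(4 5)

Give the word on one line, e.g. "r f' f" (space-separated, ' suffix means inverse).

  after r: (1 4 5)
  after f': (1 5 3)(2 4)
  after f': (1 2 5)
  after r: (1 2)(4 5)

r f' f' r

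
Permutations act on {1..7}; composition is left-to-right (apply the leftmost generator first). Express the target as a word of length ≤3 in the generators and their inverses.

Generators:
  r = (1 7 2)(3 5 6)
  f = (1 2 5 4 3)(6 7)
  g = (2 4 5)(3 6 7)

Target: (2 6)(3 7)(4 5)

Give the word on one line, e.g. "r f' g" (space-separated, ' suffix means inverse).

f r' r'

  after f: (1 2 5 4 3)(6 7)
  after r': (1 7 5 4 6)(2 3)
  after r': (2 6)(3 7)(4 5)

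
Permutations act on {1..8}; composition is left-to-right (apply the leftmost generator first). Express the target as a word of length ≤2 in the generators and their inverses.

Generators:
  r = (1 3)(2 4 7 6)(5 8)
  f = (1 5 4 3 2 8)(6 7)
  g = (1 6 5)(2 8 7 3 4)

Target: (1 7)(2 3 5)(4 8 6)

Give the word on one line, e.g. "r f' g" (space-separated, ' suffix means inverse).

r g'

  after r: (1 3)(2 4 7 6)(5 8)
  after g': (1 7)(2 3 5)(4 8 6)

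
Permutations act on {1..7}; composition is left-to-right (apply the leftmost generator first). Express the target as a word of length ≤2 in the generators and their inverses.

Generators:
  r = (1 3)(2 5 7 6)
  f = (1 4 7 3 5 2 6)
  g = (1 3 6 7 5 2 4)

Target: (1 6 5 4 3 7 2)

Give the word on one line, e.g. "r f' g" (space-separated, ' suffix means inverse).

g g

  after g: (1 3 6 7 5 2 4)
  after g: (1 6 5 4 3 7 2)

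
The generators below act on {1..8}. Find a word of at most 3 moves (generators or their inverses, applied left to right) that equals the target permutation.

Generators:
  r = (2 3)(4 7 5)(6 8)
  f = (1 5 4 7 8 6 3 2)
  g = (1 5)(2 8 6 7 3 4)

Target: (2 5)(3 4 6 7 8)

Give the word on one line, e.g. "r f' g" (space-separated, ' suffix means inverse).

g' f'

  after g': (1 5)(2 4 3 7 6 8)
  after f': (2 5)(3 4 6 7 8)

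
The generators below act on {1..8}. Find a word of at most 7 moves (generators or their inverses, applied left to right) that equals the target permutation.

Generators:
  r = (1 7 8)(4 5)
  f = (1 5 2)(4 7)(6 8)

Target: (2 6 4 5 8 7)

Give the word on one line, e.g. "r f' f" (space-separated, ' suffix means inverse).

  after f: (1 5 2)(4 7)(6 8)
  after r': (1 4)(2 8 6 7 5)
  after f: (1 7 2 6 4 5)
  after r: (1 8)(2 6 5 7)
  after r: (2 6 4 5 8 7)

f r' f r r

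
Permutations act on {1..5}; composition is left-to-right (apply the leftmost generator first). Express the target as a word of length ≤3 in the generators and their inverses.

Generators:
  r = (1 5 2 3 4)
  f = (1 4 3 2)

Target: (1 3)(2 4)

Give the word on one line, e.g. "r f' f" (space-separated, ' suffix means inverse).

f' f'

  after f': (1 2 3 4)
  after f': (1 3)(2 4)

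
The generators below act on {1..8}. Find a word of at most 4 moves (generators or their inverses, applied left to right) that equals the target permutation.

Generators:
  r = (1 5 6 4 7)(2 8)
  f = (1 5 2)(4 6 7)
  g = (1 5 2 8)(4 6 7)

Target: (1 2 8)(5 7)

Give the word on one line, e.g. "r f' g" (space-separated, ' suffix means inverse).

r f

  after r: (1 5 6 4 7)(2 8)
  after f: (1 2 8)(5 7)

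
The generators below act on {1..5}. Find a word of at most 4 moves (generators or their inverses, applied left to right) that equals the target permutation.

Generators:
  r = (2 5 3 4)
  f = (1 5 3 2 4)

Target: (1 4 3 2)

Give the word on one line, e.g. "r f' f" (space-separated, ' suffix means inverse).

f' f' f' r

  after f': (1 4 2 3 5)
  after f': (1 2 5 4 3)
  after f': (1 3 4 5 2)
  after r: (1 4 3 2)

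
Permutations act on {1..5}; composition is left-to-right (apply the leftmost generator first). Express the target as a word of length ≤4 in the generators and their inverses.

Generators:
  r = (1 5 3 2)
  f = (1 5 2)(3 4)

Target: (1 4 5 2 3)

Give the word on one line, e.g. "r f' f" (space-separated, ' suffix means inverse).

  after r': (1 2 3 5)
  after r': (1 3)(2 5)
  after f: (1 4 3 5)
  after r': (1 4 5 2 3)

r' r' f r'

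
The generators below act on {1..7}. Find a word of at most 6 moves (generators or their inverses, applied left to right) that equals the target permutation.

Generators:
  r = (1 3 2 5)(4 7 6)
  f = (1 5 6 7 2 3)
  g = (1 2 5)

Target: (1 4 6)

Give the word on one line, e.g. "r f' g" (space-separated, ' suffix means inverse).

r' f r' r'

  after r': (1 5 2 3)(4 6 7)
  after f: (1 6 2)(3 5)(4 7)
  after r': (1 7 6 3 2 5)
  after r': (1 4 6)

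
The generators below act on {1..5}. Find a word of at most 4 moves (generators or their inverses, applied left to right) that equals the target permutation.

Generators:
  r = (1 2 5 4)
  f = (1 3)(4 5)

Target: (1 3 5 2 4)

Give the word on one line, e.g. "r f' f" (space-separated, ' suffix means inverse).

f r r

  after f: (1 3)(4 5)
  after r: (1 3 2 5)
  after r: (1 3 5 2 4)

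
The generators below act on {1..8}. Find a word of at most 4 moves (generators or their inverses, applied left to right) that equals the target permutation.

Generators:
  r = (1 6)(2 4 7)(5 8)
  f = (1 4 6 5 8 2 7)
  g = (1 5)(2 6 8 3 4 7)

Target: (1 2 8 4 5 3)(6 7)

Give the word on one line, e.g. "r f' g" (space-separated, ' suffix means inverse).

  after f: (1 4 6 5 8 2 7)
  after g: (1 7 5 3 4 8 6)
  after f': (1 2 8 4 5 3)(6 7)

f g f'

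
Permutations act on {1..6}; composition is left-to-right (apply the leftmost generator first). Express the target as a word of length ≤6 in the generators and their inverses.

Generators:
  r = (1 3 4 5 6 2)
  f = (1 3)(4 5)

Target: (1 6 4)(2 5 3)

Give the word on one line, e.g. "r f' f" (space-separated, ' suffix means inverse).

r' f' f' r'

  after r': (1 2 6 5 4 3)
  after f': (1 2 6 4)
  after f': (1 2 6 5 4 3)
  after r': (1 6 4)(2 5 3)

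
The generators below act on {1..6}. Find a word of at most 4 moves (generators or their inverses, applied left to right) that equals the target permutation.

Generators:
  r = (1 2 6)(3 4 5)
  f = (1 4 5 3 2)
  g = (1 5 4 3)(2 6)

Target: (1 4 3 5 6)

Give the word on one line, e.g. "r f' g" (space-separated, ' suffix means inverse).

  after g': (1 3 4 5)(2 6)
  after f': (1 5 2 6 3)
  after g: (1 4 3 5 6)

g' f' g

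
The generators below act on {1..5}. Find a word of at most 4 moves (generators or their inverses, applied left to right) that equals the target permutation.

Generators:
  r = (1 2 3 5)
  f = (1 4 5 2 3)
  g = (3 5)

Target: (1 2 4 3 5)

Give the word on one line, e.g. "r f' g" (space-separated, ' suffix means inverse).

f g f' r

  after f: (1 4 5 2 3)
  after g: (1 4 3)(2 5)
  after f': (2 4)
  after r: (1 2 4 3 5)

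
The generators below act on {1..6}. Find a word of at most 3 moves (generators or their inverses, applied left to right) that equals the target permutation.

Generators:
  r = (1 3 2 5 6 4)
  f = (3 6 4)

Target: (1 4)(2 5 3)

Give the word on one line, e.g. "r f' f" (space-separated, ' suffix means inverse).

r f'

  after r: (1 3 2 5 6 4)
  after f': (1 4)(2 5 3)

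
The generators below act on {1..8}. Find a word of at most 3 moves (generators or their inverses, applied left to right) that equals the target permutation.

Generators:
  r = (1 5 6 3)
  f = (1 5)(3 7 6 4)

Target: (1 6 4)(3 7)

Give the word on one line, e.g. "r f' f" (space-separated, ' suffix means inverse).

  after f: (1 5)(3 7 6 4)
  after r: (1 6 4)(3 7)

f r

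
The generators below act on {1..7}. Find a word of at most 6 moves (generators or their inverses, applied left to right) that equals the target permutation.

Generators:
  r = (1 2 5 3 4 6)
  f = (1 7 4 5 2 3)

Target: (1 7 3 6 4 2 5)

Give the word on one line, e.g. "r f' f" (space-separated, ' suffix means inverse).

  after r': (1 6 4 3 5 2)
  after f': (1 6 7)(2 3 4)
  after r: (2 4 5 3 6 7)
  after f: (1 7 3 6 4 2 5)

r' f' r f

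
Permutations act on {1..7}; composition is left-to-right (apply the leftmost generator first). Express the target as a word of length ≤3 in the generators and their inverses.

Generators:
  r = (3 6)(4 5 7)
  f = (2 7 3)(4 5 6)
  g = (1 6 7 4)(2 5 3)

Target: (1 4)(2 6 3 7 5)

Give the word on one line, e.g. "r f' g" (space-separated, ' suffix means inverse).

g f

  after g: (1 6 7 4)(2 5 3)
  after f: (1 4)(2 6 3 7 5)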